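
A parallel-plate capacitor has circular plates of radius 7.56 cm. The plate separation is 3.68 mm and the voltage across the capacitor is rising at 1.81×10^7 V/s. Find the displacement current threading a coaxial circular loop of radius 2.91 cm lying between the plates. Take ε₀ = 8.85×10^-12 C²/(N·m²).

dE/dt = (dV/dt)/d = 4.918×10^9 V/(m·s); I_d = ε₀(πR²)(dE/dt) = (8.85×10^-12)(0.01796)(4.918×10^9) = 7.817×10^-4 A.
Through an area πr² the displacement current is I_d·(πr²/πR²) = I_d (r/R)² = 1.16×10^-4 A.

1.16×10^-4 A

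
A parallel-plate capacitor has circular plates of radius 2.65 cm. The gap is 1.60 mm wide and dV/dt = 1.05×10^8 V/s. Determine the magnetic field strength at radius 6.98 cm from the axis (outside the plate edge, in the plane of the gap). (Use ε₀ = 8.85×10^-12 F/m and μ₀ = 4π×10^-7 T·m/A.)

With E = V/d, dE/dt = 6.562×10^10 V/(m·s) and πR² = 2.206×10^-3 m², giving I_d = ε₀ πR² dE/dt = 1.281×10^-3 A.
For r ≥ R the full I_d is enclosed: B = μ₀ I_d/(2πr) = (4π×10^-7)(1.281×10^-3)/(2π·0.0698) = 3.67×10^-9 T.

3.67×10^-9 T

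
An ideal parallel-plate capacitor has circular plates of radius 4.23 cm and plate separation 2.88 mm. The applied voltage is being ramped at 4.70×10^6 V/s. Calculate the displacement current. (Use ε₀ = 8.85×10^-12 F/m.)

8.12×10^-5 A

The field between the plates is E = V/d, so dE/dt = (4.70×10^6)/(2.88×10^-3 m) = 1.632×10^9 V/(m·s).
I_d = ε₀ A (dE/dt) = (8.85×10^-12)(5.621×10^-3)(1.632×10^9) = 8.12×10^-5 A.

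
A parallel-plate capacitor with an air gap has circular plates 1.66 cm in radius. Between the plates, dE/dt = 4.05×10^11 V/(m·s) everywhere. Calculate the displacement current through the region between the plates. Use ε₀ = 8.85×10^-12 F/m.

3.10×10^-3 A

With a uniform field, Φ_E = EA, so I_d = ε₀ A dE/dt = 3.10×10^-3 A.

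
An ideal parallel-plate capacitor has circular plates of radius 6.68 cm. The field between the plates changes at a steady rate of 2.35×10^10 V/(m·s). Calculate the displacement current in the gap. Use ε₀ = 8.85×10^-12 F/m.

I_d = ε₀ A (dE/dt) = (8.85×10^-12)(0.01402 m²)(2.35×10^10) = 2.92×10^-3 A.

2.92×10^-3 A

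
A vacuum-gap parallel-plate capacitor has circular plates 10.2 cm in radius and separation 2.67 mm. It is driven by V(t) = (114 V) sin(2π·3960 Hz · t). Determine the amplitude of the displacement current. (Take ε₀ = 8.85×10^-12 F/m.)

The displacement current equals the conduction current C dV/dt, which peaks at C V₀ ω.
With C = ε₀A/d = (8.85×10^-12)(0.03269)/(2.67×10^-3) = 1.084×10^-10 F and ω = 2πf = 2.488×10^4 rad/s, I_d,max = (1.084×10^-10)(114)(2.488×10^4) = 3.07×10^-4 A.

3.07×10^-4 A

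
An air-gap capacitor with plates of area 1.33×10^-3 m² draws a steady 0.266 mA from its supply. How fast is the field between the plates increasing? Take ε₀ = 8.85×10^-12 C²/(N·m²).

2.26×10^10 V/(m·s)

The displacement current between the plates equals the conduction current, I_d = 0.266 mA.
Inverting I_d = ε₀ A dE/dt gives dE/dt = 2.66×10^-4 / (8.85×10^-12 · 1.33×10^-3) = 2.26×10^10 V/(m·s).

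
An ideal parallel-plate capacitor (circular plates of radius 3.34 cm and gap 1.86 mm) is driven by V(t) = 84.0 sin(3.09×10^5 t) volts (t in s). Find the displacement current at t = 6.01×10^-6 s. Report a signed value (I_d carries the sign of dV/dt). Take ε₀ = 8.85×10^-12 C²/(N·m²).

-1.22×10^-4 A

dV/dt = (84.0)(3.09×10^5)·cos(1.85709) = -7.330×10^6 V/s.
I_d = C dV/dt with C = ε₀A/d = (8.85×10^-12)(3.505×10^-3)/(1.86×10^-3) = 1.668×10^-11 F, so I_d = (1.668×10^-11)(-7.330×10^6) = -1.22×10^-4 A.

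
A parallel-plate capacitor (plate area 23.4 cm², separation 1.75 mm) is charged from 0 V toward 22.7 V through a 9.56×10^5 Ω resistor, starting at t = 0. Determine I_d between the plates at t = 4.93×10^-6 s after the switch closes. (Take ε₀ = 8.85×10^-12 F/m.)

With C = ε₀A/d = (8.85×10^-12)(2.34×10^-3)/(1.75×10^-3) = 1.183×10^-11 F, the time constant is τ = RC = 1.131×10^-5 s, so t/τ = 0.4359 and e^(−t/τ) = 0.6467.
I_d = I_cond = (V₀/R) e^(−t/τ) = (2.374×10^-5)(0.6467) = 1.54×10^-5 A.

1.54×10^-5 A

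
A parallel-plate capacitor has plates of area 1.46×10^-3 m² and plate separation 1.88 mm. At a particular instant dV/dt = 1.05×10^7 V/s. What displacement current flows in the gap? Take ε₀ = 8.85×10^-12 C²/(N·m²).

7.22×10^-5 A

C = ε₀A/d = (8.85×10^-12)(1.46×10^-3)/(1.88×10^-3) = 6.873×10^-12 F.
I_d = C dV/dt = (6.873×10^-12)(1.05×10^7) = 7.22×10^-5 A.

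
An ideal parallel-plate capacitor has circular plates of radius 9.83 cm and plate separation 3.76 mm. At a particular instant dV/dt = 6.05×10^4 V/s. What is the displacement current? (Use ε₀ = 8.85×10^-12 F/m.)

4.32×10^-6 A

C = ε₀A/d = (8.85×10^-12)(0.03036)/(3.76×10^-3) = 7.146×10^-11 F.
I_d = C dV/dt = (7.146×10^-11)(6.05×10^4) = 4.32×10^-6 A.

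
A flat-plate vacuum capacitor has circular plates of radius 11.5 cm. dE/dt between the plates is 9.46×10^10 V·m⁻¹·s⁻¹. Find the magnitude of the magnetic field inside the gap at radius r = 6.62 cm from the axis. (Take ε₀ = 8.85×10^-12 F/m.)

Through the whole plate area (πR² = 0.04155 m²), I_d = ε₀ πR² dE/dt = 0.03479 A.
∮B·dl = μ₀ I_d,enc with I_d,enc = I_d r²/R² = 0.01153 A; so B = μ₀ I_d,enc/(2πr) = 3.48×10^-8 T.

3.48×10^-8 T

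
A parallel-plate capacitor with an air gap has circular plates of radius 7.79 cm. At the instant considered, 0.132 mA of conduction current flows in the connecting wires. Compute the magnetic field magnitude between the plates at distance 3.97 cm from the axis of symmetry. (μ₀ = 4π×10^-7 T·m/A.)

No conduction current crosses the gap, so I_d there equals the 1.32×10^-4 A in the leads.
∮B·dl = μ₀ I_d,enc with I_d,enc = I_d r²/R² = 3.428×10^-5 A; so B = μ₀ I_d,enc/(2πr) = 1.73×10^-10 T.

1.73×10^-10 T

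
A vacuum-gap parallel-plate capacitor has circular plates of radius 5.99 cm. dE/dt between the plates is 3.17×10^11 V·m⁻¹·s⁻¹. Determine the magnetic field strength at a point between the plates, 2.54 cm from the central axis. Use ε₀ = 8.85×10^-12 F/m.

4.48×10^-8 T

I_d = ε₀ dΦ_E/dt = ε₀ πR² (dE/dt) = (8.85×10^-12)(0.01127)(3.17×10^11) = 0.03162 A through the full plate area.
∮B·dl = μ₀ I_d,enc with I_d,enc = I_d r²/R² = 5.686×10^-3 A; so B = μ₀ I_d,enc/(2πr) = 4.48×10^-8 T.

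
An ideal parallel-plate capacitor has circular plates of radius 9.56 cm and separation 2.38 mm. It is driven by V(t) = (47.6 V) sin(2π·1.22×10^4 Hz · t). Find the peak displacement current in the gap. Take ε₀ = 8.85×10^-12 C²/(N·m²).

C = ε₀A/d = (8.85×10^-12)(0.02871)/(2.38×10^-3) = 1.068×10^-10 F; ω = 2πf = 7.665×10^4 rad/s.
I_d = C dV/dt, so |I_d|_max = C V₀ ω = (1.068×10^-10)(47.6)(7.665×10^4) = 3.90×10^-4 A.

3.90×10^-4 A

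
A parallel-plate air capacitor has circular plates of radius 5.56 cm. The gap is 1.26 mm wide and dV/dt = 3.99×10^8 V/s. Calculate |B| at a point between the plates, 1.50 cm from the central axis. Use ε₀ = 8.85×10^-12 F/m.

I_d = C dV/dt with C = ε₀πR²/d = 6.822×10^-11 F, so I_d = (6.822×10^-11)(3.99×10^8) = 0.02722 A.
For r < R the Ampère–Maxwell law gives B(2πr) = μ₀ I_d (r²/R²), so B = μ₀ I_d r/(2πR²) = (4π×10^-7)(0.02722)(0.0150)/(2π·0.0556²) = 2.64×10^-8 T.

2.64×10^-8 T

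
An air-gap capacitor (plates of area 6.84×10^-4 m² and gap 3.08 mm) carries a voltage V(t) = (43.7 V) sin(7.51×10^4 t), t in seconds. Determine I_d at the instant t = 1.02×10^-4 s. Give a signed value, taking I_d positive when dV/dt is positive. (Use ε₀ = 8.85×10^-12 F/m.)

1.24×10^-6 A

C = ε₀A/d = (8.85×10^-12)(6.84×10^-4)/(3.08×10^-3) = 1.965×10^-12 F. dV/dt = V₀ω·cos(ωt); at ωt = 7.6602 rad this factor is 0.1926.
I_d = C dV/dt = (1.965×10^-12)(43.7)(7.51×10^4)(0.1926) = 1.24×10^-6 A.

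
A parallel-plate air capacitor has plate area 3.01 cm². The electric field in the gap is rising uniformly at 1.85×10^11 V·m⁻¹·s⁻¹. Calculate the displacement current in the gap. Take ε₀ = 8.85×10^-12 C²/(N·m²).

4.93×10^-4 A

I_d = ε₀ A (dE/dt) = (8.85×10^-12)(3.01×10^-4 m²)(1.85×10^11) = 4.93×10^-4 A.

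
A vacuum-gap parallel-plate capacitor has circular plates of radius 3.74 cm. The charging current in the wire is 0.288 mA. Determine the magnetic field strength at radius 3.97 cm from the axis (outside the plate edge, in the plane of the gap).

1.45×10^-9 T

By continuity the displacement current in the gap matches the conduction current: I_d = 2.88×10^-4 A.
With r > R the enclosed displacement current is the full I_d; B = μ₀ I_d / (2πr) = 1.45×10^-9 T.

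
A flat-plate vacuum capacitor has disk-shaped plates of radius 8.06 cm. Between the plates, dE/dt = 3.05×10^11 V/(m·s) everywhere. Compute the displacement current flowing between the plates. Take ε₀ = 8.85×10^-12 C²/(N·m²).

With a uniform field, Φ_E = EA, so I_d = ε₀ A dE/dt = 0.0551 A.

0.0551 A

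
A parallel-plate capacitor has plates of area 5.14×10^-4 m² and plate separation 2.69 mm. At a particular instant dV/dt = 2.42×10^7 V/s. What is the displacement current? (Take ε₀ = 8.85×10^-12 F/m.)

The displacement current equals the charging current C dV/dt. With C = ε₀A/d = (8.85×10^-12)(5.14×10^-4)/(2.69×10^-3) = 1.691×10^-12 F, I_d = (1.691×10^-12)(2.42×10^7) = 4.09×10^-5 A.

4.09×10^-5 A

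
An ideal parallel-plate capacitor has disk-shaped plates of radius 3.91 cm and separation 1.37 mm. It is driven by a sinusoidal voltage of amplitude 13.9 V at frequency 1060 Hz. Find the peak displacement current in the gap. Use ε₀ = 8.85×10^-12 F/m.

2.87×10^-6 A

C = ε₀A/d = (8.85×10^-12)(4.803×10^-3)/(1.37×10^-3) = 3.103×10^-11 F; ω = 2πf = 6660 rad/s.
I_d = C dV/dt, so |I_d|_max = C V₀ ω = (3.103×10^-11)(13.9)(6660) = 2.87×10^-6 A.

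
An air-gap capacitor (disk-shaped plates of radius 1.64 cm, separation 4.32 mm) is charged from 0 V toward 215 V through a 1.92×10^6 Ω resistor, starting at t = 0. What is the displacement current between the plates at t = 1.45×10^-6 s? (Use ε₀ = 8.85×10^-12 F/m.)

C = ε₀A/d = (8.85×10^-12)(8.450×10^-4)/(4.32×10^-3) = 1.731×10^-12 F, so τ = RC = 3.324×10^-6 s.
The conduction current is I(t) = (V₀/R) e^(−t/τ), and the displacement current between the plates equals it.
t/τ = 0.4362; I_d = (215/1.92×10^6) · e^(−0.4362) = (1.120×10^-4)(0.6465) = 7.24×10^-5 A.

7.24×10^-5 A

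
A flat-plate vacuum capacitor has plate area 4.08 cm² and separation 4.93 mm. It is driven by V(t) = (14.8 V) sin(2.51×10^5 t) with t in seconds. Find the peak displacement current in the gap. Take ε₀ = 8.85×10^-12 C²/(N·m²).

(dE/dt)_max = V₀ω/d = 7.535×10^8 V/(m·s); ω = 2.51×10^5 rad/s.
I_d,max = ε₀ A (dE/dt)_max = (8.85×10^-12)(4.08×10^-4)(7.535×10^8) = 2.72×10^-6 A.

2.72×10^-6 A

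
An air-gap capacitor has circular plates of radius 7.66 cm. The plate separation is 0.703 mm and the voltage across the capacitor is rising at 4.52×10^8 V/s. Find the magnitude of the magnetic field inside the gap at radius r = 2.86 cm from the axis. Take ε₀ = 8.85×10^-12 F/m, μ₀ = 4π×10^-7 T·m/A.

1.02×10^-7 T

I_d = C dV/dt with C = ε₀πR²/d = 2.320×10^-10 F, so I_d = (2.320×10^-10)(4.52×10^8) = 0.1049 A.
∮B·dl = μ₀ I_d,enc with I_d,enc = I_d r²/R² = 0.01462 A; so B = μ₀ I_d,enc/(2πr) = 1.02×10^-7 T.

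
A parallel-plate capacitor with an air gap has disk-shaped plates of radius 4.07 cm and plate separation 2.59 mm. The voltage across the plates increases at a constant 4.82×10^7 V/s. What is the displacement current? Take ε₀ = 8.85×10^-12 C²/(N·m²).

8.57×10^-4 A

The displacement current equals the charging current C dV/dt. With C = ε₀A/d = (8.85×10^-12)(5.204×10^-3)/(2.59×10^-3) = 1.778×10^-11 F, I_d = (1.778×10^-11)(4.82×10^7) = 8.57×10^-4 A.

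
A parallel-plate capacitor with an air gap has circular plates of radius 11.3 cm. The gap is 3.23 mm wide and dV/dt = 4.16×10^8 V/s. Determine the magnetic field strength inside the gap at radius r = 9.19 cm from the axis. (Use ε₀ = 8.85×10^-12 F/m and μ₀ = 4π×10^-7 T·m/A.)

6.58×10^-8 T

I_d = C dV/dt with C = ε₀πR²/d = 1.099×10^-10 F, so I_d = (1.099×10^-10)(4.16×10^8) = 0.04572 A.
∮B·dl = μ₀ I_d,enc with I_d,enc = I_d r²/R² = 0.03024 A; so B = μ₀ I_d,enc/(2πr) = 6.58×10^-8 T.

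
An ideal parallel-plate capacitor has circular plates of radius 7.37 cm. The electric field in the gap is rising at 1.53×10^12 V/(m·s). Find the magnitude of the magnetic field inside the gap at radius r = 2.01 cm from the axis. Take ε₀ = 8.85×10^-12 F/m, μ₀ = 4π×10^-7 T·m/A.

1.71×10^-7 T

I_d = ε₀ dΦ_E/dt = ε₀ πR² (dE/dt) = (8.85×10^-12)(0.01706)(1.53×10^12) = 0.2310 A through the full plate area.
For r < R the Ampère–Maxwell law gives B(2πr) = μ₀ I_d (r²/R²), so B = μ₀ I_d r/(2πR²) = (4π×10^-7)(0.2310)(0.0201)/(2π·0.0737²) = 1.71×10^-7 T.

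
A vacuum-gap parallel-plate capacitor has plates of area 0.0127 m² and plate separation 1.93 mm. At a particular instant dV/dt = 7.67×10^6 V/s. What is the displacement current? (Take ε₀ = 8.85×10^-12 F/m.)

C = ε₀A/d = (8.85×10^-12)(0.0127)/(1.93×10^-3) = 5.824×10^-11 F.
I_d = C dV/dt = (5.824×10^-11)(7.67×10^6) = 4.47×10^-4 A.

4.47×10^-4 A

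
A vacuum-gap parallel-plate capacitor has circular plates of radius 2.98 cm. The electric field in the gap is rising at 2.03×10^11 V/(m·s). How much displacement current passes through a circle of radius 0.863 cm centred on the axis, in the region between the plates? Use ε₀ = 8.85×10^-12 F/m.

Through the whole plate area (πR² = 2.790×10^-3 m²), I_d = ε₀ πR² dE/dt = 5.012×10^-3 A.
The field is uniform, so I_d,enc = I_d (r/R)² = (5.012×10^-3)(0.863/2.98)² = 4.20×10^-4 A.

4.20×10^-4 A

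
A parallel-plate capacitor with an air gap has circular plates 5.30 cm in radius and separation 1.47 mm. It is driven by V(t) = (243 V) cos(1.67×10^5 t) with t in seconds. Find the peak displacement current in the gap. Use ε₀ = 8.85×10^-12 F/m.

2.16×10^-3 A

C = ε₀A/d = (8.85×10^-12)(8.825×10^-3)/(1.47×10^-3) = 5.313×10^-11 F; ω = 1.67×10^5 rad/s.
I_d = C dV/dt, so |I_d|_max = C V₀ ω = (5.313×10^-11)(243)(1.67×10^5) = 2.16×10^-3 A.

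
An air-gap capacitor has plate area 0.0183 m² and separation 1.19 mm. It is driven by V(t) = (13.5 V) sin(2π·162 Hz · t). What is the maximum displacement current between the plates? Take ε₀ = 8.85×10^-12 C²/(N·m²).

1.87×10^-6 A

(dE/dt)_max = V₀ω/d = 1.155×10^7 V/(m·s); ω = 2πf = 1018 rad/s.
I_d,max = ε₀ A (dE/dt)_max = (8.85×10^-12)(0.0183)(1.155×10^7) = 1.87×10^-6 A.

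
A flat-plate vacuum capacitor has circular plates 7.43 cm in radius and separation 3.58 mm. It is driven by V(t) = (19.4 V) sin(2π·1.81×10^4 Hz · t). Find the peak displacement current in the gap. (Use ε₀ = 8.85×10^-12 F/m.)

The displacement current equals the conduction current C dV/dt, which peaks at C V₀ ω.
With C = ε₀A/d = (8.85×10^-12)(0.01734)/(3.58×10^-3) = 4.287×10^-11 F and ω = 2πf = 1.137×10^5 rad/s, I_d,max = (4.287×10^-11)(19.4)(1.137×10^5) = 9.46×10^-5 A.

9.46×10^-5 A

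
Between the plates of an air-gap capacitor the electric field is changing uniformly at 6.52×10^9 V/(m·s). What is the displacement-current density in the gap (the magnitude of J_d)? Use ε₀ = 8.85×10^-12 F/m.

0.0577 A/m²

J_d = ε₀ ∂E/∂t, so J_d = 0.0577 A/m².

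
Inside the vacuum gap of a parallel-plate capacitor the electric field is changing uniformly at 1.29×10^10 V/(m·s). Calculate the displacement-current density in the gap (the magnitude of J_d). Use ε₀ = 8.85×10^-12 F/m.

0.114 A/m²

J_d = ε₀ ∂E/∂t, so J_d = 0.114 A/m².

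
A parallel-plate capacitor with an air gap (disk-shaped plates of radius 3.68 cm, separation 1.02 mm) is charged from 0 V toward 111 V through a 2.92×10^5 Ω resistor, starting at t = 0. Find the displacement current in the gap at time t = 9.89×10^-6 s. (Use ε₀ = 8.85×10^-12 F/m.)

1.52×10^-4 A

C = ε₀A/d = (8.85×10^-12)(4.254×10^-3)/(1.02×10^-3) = 3.691×10^-11 F, so τ = RC = 1.078×10^-5 s.
The conduction current is I(t) = (V₀/R) e^(−t/τ), and the displacement current between the plates equals it.
t/τ = 0.9174; I_d = (111/2.92×10^5) · e^(−0.9174) = (3.801×10^-4)(0.3996) = 1.52×10^-4 A.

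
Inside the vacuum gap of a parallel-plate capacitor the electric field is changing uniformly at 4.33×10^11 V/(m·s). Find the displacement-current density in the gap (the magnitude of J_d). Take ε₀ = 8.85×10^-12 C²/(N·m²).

3.83 A/m²

The displacement-current density is ε₀ ∂E/∂t = (8.85×10^-12)(4.33×10^11) = 3.83 A/m².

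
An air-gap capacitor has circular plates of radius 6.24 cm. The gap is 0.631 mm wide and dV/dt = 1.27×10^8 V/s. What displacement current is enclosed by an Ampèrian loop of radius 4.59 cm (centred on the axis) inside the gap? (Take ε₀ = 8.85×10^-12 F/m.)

dE/dt = (dV/dt)/d = 2.013×10^11 V/(m·s); I_d = ε₀(πR²)(dE/dt) = (8.85×10^-12)(0.01223)(2.013×10^11) = 0.02179 A.
The field is uniform, so I_d,enc = I_d (r/R)² = (0.02179)(4.59/6.24)² = 0.0118 A.

0.0118 A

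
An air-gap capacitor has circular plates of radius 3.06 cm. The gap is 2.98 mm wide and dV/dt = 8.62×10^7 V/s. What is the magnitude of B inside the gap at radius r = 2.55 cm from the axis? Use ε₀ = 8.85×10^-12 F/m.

4.10×10^-9 T

With E = V/d, dE/dt = 2.893×10^10 V/(m·s) and πR² = 2.942×10^-3 m², giving I_d = ε₀ πR² dE/dt = 7.532×10^-4 A.
∮B·dl = μ₀ I_d,enc with I_d,enc = I_d r²/R² = 5.231×10^-4 A; so B = μ₀ I_d,enc/(2πr) = 4.10×10^-9 T.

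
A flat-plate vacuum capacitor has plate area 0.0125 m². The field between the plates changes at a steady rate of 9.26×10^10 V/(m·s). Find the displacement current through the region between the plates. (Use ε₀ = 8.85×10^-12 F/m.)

0.0102 A

I_d = ε₀ A (dE/dt) = (8.85×10^-12)(0.0125 m²)(9.26×10^10) = 0.0102 A.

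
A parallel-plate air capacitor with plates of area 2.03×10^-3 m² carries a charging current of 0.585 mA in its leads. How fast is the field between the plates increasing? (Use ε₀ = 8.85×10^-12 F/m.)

3.26×10^10 V/(m·s)

Charge continuity gives I_d = I = 5.85×10^-4 A between the plates.
Since I_d = ε₀ A dE/dt, dE/dt = I_d/(ε₀A) = (5.85×10^-4)/((8.85×10^-12)(2.03×10^-3)) = 3.26×10^10 V/(m·s).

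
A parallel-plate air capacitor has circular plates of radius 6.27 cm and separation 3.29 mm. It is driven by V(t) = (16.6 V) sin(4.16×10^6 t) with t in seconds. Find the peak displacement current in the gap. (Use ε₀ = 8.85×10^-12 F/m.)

The displacement current equals the conduction current C dV/dt, which peaks at C V₀ ω.
With C = ε₀A/d = (8.85×10^-12)(0.01235)/(3.29×10^-3) = 3.322×10^-11 F and ω = 4.16×10^6 rad/s, I_d,max = (3.322×10^-11)(16.6)(4.16×10^6) = 2.29×10^-3 A.

2.29×10^-3 A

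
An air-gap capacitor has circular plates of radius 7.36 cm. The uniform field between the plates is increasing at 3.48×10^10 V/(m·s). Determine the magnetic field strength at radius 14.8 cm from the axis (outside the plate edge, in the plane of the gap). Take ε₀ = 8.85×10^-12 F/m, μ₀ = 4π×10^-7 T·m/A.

7.08×10^-9 T

Through the whole plate area (πR² = 0.01702 m²), I_d = ε₀ πR² dE/dt = 5.242×10^-3 A.
Outside the plates the loop encloses all of I_d, so B·2πr = μ₀ I_d and B = 7.08×10^-9 T.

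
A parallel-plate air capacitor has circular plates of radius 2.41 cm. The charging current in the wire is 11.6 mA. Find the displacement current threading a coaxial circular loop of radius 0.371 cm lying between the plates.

2.75×10^-4 A

Between the plates the displacement current equals the wire current: I_d = 11.6 mA = 0.0116 A.
Since J_d is uniform, the enclosed fraction is (r/R)² = 0.02370, giving I_d,enc = 2.75×10^-4 A.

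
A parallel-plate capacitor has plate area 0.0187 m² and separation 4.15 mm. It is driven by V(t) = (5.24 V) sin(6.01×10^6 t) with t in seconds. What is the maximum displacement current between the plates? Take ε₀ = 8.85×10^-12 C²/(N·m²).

(dE/dt)_max = V₀ω/d = 7.589×10^9 V/(m·s); ω = 6.01×10^6 rad/s.
I_d,max = ε₀ A (dE/dt)_max = (8.85×10^-12)(0.0187)(7.589×10^9) = 1.26×10^-3 A.

1.26×10^-3 A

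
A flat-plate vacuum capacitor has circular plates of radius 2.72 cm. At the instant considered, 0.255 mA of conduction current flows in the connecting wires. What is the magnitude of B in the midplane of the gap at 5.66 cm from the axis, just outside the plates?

9.01×10^-10 T

By continuity the displacement current in the gap matches the conduction current: I_d = 2.55×10^-4 A.
Outside the plates the loop encloses all of I_d, so B·2πr = μ₀ I_d and B = 9.01×10^-10 T.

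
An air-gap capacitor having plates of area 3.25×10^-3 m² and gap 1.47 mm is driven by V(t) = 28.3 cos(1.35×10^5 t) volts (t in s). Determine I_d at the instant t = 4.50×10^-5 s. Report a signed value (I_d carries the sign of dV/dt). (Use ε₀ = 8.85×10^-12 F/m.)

1.55×10^-5 A

dE/dt = (V₀ω/d)·−sin(ωt) with ωt = 6.075 rad: (28.3)(1.35×10^5)(0.2067)/(1.47×10^-3) = 5.372×10^8 V/(m·s).
I_d = ε₀ A dE/dt = (8.85×10^-12)(3.25×10^-3)(5.372×10^8) = 1.55×10^-5 A.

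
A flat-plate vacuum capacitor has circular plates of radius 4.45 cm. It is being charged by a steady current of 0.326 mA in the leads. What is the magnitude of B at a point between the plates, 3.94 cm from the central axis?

1.30×10^-9 T

Between the plates the displacement current equals the wire current: I_d = 0.326 mA = 3.26×10^-4 A.
An Ampèrian loop of radius r encloses a fraction (r/R)² of I_d. Then B·2πr = μ₀ I_d (r/R)², giving B = μ₀ I_d r/(2πR²) = 1.30×10^-9 T.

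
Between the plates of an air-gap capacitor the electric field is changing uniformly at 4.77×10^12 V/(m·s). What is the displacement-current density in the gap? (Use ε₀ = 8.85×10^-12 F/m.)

42.2 A/m²

The displacement-current density is ε₀ ∂E/∂t = (8.85×10^-12)(4.77×10^12) = 42.2 A/m².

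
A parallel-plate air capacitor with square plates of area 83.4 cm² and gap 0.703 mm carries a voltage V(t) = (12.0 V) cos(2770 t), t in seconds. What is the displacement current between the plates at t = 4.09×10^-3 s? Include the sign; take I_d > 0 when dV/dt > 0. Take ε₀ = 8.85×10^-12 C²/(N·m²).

3.30×10^-6 A

dV/dt = (12.0)(2770)·−sin(11.3293) = 3.141×10^4 V/s.
I_d = C dV/dt with C = ε₀A/d = (8.85×10^-12)(8.34×10^-3)/(7.03×10^-4) = 1.050×10^-10 F, so I_d = (1.050×10^-10)(3.141×10^4) = 3.30×10^-6 A.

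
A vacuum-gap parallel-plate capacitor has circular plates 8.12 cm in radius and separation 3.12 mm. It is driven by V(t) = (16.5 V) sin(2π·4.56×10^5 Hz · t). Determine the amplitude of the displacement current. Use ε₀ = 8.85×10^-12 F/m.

(dE/dt)_max = V₀ω/d = 1.515×10^10 V/(m·s); ω = 2πf = 2.865×10^6 rad/s.
I_d,max = ε₀ A (dE/dt)_max = (8.85×10^-12)(0.02071)(1.515×10^10) = 2.78×10^-3 A.

2.78×10^-3 A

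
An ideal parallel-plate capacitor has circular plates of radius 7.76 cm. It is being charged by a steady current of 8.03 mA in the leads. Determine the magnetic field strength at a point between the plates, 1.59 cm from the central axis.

4.24×10^-9 T

No conduction current crosses the gap, so I_d there equals the 8.03×10^-3 A in the leads.
An Ampèrian loop of radius r encloses a fraction (r/R)² of I_d. Then B·2πr = μ₀ I_d (r/R)², giving B = μ₀ I_d r/(2πR²) = 4.24×10^-9 T.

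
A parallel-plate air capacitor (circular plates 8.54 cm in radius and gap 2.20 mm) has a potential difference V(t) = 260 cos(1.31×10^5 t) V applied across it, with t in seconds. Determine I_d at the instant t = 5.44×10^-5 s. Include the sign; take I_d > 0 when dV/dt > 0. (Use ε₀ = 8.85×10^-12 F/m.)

dE/dt = (V₀ω/d)·−sin(ωt) with ωt = 7.1264 rad: (260)(1.31×10^5)(-0.7468)/(2.20×10^-3) = -1.156×10^10 V/(m·s).
I_d = ε₀ A dE/dt = (8.85×10^-12)(0.02291)(-1.156×10^10) = -2.34×10^-3 A.

-2.34×10^-3 A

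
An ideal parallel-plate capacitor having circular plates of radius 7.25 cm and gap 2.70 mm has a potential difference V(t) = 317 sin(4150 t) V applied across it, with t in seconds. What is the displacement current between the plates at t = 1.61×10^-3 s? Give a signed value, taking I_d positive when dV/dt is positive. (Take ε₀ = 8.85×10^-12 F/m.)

dE/dt = (V₀ω/d)·cos(ωt) with ωt = 6.6815 rad: (317)(4150)(0.9217)/(2.70×10^-3) = 4.491×10^8 V/(m·s).
I_d = ε₀ A dE/dt = (8.85×10^-12)(0.01651)(4.491×10^8) = 6.56×10^-5 A.

6.56×10^-5 A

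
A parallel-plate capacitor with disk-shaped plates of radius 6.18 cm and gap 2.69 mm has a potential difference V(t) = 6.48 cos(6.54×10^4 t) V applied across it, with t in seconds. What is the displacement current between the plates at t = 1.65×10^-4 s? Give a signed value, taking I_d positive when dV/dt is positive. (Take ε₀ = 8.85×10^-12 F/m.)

dV/dt = (6.48)(6.54×10^4)·−sin(10.791) = 4.150×10^5 V/s.
I_d = C dV/dt with C = ε₀A/d = (8.85×10^-12)(0.01200)/(2.69×10^-3) = 3.948×10^-11 F, so I_d = (3.948×10^-11)(4.150×10^5) = 1.64×10^-5 A.

1.64×10^-5 A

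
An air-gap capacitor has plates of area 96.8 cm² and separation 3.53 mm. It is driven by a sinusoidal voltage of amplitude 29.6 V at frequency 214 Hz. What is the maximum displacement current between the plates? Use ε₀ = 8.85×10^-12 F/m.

The displacement current equals the conduction current C dV/dt, which peaks at C V₀ ω.
With C = ε₀A/d = (8.85×10^-12)(9.68×10^-3)/(3.53×10^-3) = 2.427×10^-11 F and ω = 2πf = 1345 rad/s, I_d,max = (2.427×10^-11)(29.6)(1345) = 9.66×10^-7 A.

9.66×10^-7 A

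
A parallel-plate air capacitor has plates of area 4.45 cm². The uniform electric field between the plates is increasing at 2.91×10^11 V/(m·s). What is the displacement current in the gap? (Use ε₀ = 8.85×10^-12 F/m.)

The displacement current is ε₀ times dΦ_E/dt = ε₀ A dE/dt = (8.85×10^-12)(4.45×10^-4)(2.91×10^11) = 1.15×10^-3 A.

1.15×10^-3 A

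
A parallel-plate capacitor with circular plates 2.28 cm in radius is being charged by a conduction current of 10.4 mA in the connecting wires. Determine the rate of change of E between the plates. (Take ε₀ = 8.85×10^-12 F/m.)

The displacement current between the plates equals the conduction current, I_d = 10.4 mA.
Then dE/dt = I_d/(ε₀A) = 7.20×10^11 V/(m·s).

7.20×10^11 V/(m·s)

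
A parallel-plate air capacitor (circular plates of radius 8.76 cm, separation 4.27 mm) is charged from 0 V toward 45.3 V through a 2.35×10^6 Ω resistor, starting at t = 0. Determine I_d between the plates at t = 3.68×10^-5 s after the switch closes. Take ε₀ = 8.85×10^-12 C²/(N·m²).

C = ε₀A/d = (8.85×10^-12)(0.02411)/(4.27×10^-3) = 4.997×10^-11 F, so τ = RC = 1.174×10^-4 s.
The conduction current is I(t) = (V₀/R) e^(−t/τ), and the displacement current between the plates equals it.
t/τ = 0.3135; I_d = (45.3/2.35×10^6) · e^(−0.3135) = (1.928×10^-5)(0.7309) = 1.41×10^-5 A.

1.41×10^-5 A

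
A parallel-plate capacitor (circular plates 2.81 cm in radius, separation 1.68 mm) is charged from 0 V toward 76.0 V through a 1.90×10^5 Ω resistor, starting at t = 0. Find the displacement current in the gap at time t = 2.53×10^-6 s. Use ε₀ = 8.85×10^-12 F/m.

C = ε₀A/d = (8.85×10^-12)(2.481×10^-3)/(1.68×10^-3) = 1.307×10^-11 F, so τ = RC = 2.483×10^-6 s.
The conduction current is I(t) = (V₀/R) e^(−t/τ), and the displacement current between the plates equals it.
t/τ = 1.019; I_d = (76.0/1.90×10^5) · e^(−1.019) = (4.000×10^-4)(0.3610) = 1.44×10^-4 A.

1.44×10^-4 A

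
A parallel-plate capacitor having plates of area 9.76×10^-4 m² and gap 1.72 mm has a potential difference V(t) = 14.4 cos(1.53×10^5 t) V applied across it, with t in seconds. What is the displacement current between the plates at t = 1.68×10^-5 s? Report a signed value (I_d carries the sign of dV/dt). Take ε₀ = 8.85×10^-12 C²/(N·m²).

C = ε₀A/d = (8.85×10^-12)(9.76×10^-4)/(1.72×10^-3) = 5.022×10^-12 F. dV/dt = V₀ω·−sin(ωt); at ωt = 2.5704 rad this factor is -0.5406.
I_d = C dV/dt = (5.022×10^-12)(14.4)(1.53×10^5)(-0.5406) = -5.98×10^-6 A.

-5.98×10^-6 A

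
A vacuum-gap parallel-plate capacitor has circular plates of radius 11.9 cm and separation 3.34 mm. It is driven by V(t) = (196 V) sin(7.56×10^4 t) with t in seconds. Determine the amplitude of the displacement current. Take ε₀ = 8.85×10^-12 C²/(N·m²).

1.75×10^-3 A

The displacement current equals the conduction current C dV/dt, which peaks at C V₀ ω.
With C = ε₀A/d = (8.85×10^-12)(0.04449)/(3.34×10^-3) = 1.179×10^-10 F and ω = 7.56×10^4 rad/s, I_d,max = (1.179×10^-10)(196)(7.56×10^4) = 1.75×10^-3 A.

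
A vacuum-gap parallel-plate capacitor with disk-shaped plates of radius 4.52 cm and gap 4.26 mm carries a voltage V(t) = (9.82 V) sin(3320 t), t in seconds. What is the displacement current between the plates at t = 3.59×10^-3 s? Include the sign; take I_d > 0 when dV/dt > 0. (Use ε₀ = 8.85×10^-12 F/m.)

3.47×10^-7 A

dE/dt = (V₀ω/d)·cos(ωt) with ωt = 11.9188 rad: (9.82)(3320)(0.7976)/(4.26×10^-3) = 6.104×10^6 V/(m·s).
I_d = ε₀ A dE/dt = (8.85×10^-12)(6.418×10^-3)(6.104×10^6) = 3.47×10^-7 A.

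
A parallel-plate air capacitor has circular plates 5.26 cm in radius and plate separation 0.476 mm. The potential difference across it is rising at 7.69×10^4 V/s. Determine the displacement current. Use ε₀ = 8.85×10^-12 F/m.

1.24×10^-5 A

The displacement current equals the charging current C dV/dt. With C = ε₀A/d = (8.85×10^-12)(8.692×10^-3)/(4.76×10^-4) = 1.616×10^-10 F, I_d = (1.616×10^-10)(7.69×10^4) = 1.24×10^-5 A.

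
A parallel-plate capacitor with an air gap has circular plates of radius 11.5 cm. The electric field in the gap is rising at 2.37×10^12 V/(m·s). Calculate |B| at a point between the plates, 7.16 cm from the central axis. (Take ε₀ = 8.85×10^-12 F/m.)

I_d = ε₀ dΦ_E/dt = ε₀ πR² (dE/dt) = (8.85×10^-12)(0.04155)(2.37×10^12) = 0.8715 A through the full plate area.
For r < R the Ampère–Maxwell law gives B(2πr) = μ₀ I_d (r²/R²), so B = μ₀ I_d r/(2πR²) = (4π×10^-7)(0.8715)(0.0716)/(2π·0.115²) = 9.44×10^-7 T.

9.44×10^-7 T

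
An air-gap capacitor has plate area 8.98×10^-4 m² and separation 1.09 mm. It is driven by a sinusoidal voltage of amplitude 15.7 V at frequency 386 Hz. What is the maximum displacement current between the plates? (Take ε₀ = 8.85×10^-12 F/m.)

The displacement current equals the conduction current C dV/dt, which peaks at C V₀ ω.
With C = ε₀A/d = (8.85×10^-12)(8.98×10^-4)/(1.09×10^-3) = 7.291×10^-12 F and ω = 2πf = 2425 rad/s, I_d,max = (7.291×10^-12)(15.7)(2425) = 2.78×10^-7 A.

2.78×10^-7 A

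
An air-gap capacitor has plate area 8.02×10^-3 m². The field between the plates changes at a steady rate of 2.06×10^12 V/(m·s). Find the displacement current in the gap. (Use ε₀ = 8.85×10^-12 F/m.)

0.146 A

I_d = ε₀ A (dE/dt) = (8.85×10^-12)(8.02×10^-3 m²)(2.06×10^12) = 0.146 A.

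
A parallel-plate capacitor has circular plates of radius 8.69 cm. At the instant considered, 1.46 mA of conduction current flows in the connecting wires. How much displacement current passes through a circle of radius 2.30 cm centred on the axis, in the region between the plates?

1.02×10^-4 A

By continuity the displacement current in the gap matches the conduction current: I_d = 1.46×10^-3 A.
The field is uniform, so I_d,enc = I_d (r/R)² = (1.46×10^-3)(2.30/8.69)² = 1.02×10^-4 A.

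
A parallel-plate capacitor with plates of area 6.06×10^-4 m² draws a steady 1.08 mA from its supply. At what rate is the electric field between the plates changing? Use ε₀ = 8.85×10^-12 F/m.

2.01×10^11 V/(m·s)

By continuity, I_d in the gap equals the 1.08 mA flowing in the wire.
Inverting I_d = ε₀ A dE/dt gives dE/dt = 1.08×10^-3 / (8.85×10^-12 · 6.06×10^-4) = 2.01×10^11 V/(m·s).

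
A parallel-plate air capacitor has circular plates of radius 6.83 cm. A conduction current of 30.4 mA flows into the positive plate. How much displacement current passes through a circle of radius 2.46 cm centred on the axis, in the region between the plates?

Between the plates the displacement current equals the wire current: I_d = 30.4 mA = 0.0304 A.
The field is uniform, so I_d,enc = I_d (r/R)² = (0.0304)(2.46/6.83)² = 3.94×10^-3 A.

3.94×10^-3 A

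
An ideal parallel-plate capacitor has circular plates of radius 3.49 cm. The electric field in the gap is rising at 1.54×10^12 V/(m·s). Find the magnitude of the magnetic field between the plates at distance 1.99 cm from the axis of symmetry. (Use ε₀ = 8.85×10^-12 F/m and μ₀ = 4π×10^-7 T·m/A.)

I_d = ε₀ dΦ_E/dt = ε₀ πR² (dE/dt) = (8.85×10^-12)(3.826×10^-3)(1.54×10^12) = 0.05214 A through the full plate area.
∮B·dl = μ₀ I_d,enc with I_d,enc = I_d r²/R² = 0.01695 A; so B = μ₀ I_d,enc/(2πr) = 1.70×10^-7 T.

1.70×10^-7 T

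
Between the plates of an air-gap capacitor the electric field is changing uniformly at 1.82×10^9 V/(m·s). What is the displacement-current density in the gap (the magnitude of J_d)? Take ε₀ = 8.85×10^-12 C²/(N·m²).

J_d = ε₀ dE/dt = (8.85×10^-12)(1.82×10^9) = 0.0161 A/m².

0.0161 A/m²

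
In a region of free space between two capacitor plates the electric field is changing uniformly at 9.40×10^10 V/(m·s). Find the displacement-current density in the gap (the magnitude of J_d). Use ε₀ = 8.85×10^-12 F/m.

The displacement-current density is ε₀ ∂E/∂t = (8.85×10^-12)(9.40×10^10) = 0.832 A/m².

0.832 A/m²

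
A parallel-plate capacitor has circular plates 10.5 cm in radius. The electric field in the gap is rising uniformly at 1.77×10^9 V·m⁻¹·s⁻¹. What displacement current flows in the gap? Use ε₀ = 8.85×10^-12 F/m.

I_d = ε₀ A (dE/dt) = (8.85×10^-12)(0.03464 m²)(1.77×10^9) = 5.43×10^-4 A.

5.43×10^-4 A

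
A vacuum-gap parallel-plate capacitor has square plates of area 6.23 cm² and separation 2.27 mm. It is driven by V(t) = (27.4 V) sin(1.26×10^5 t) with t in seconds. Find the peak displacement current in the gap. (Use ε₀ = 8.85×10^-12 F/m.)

The displacement current equals the conduction current C dV/dt, which peaks at C V₀ ω.
With C = ε₀A/d = (8.85×10^-12)(6.23×10^-4)/(2.27×10^-3) = 2.429×10^-12 F and ω = 1.26×10^5 rad/s, I_d,max = (2.429×10^-12)(27.4)(1.26×10^5) = 8.39×10^-6 A.

8.39×10^-6 A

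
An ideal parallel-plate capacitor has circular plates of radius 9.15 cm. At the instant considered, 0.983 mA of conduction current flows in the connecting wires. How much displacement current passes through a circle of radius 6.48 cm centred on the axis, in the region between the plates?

No conduction current crosses the gap, so I_d there equals the 9.83×10^-4 A in the leads.
Since J_d is uniform, the enclosed fraction is (r/R)² = 0.5015, giving I_d,enc = 4.93×10^-4 A.

4.93×10^-4 A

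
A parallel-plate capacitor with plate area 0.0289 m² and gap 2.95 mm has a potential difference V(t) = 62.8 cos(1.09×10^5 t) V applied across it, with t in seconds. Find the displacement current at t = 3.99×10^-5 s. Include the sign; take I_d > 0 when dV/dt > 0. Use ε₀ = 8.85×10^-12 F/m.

5.55×10^-4 A

dV/dt = (62.8)(1.09×10^5)·−sin(4.3491) = 6.398×10^6 V/s.
I_d = C dV/dt with C = ε₀A/d = (8.85×10^-12)(0.0289)/(2.95×10^-3) = 8.670×10^-11 F, so I_d = (8.670×10^-11)(6.398×10^6) = 5.55×10^-4 A.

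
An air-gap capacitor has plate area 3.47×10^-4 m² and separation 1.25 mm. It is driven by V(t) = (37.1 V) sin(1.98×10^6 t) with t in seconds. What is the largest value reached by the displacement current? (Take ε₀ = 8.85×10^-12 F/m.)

1.80×10^-4 A

(dE/dt)_max = V₀ω/d = 5.877×10^10 V/(m·s); ω = 1.98×10^6 rad/s.
I_d,max = ε₀ A (dE/dt)_max = (8.85×10^-12)(3.47×10^-4)(5.877×10^10) = 1.80×10^-4 A.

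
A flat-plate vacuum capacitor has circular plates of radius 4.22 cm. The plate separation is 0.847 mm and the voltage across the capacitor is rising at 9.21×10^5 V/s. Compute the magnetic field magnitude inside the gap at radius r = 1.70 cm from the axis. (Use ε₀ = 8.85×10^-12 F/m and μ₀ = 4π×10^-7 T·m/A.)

1.03×10^-10 T

With E = V/d, dE/dt = 1.087×10^9 V/(m·s) and πR² = 5.595×10^-3 m², giving I_d = ε₀ πR² dE/dt = 5.382×10^-5 A.
An Ampèrian loop of radius r encloses a fraction (r/R)² of I_d. Then B·2πr = μ₀ I_d (r/R)², giving B = μ₀ I_d r/(2πR²) = 1.03×10^-10 T.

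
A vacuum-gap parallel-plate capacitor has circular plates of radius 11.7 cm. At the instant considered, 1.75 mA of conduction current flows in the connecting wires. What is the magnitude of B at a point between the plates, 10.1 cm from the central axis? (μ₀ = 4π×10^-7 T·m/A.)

2.58×10^-9 T

By continuity the displacement current in the gap matches the conduction current: I_d = 1.75×10^-3 A.
For r < R the Ampère–Maxwell law gives B(2πr) = μ₀ I_d (r²/R²), so B = μ₀ I_d r/(2πR²) = (4π×10^-7)(1.75×10^-3)(0.101)/(2π·0.117²) = 2.58×10^-9 T.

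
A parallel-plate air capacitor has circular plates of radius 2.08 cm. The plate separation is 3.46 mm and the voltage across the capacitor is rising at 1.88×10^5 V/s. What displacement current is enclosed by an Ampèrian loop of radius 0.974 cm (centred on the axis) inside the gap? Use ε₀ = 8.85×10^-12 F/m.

With E = V/d, dE/dt = 5.434×10^7 V/(m·s) and πR² = 1.359×10^-3 m², giving I_d = ε₀ πR² dE/dt = 6.536×10^-7 A.
Since J_d is uniform, the enclosed fraction is (r/R)² = 0.2193, giving I_d,enc = 1.43×10^-7 A.

1.43×10^-7 A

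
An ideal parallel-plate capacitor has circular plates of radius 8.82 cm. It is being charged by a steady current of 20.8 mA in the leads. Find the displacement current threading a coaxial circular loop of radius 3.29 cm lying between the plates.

2.89×10^-3 A

Between the plates the displacement current equals the wire current: I_d = 20.8 mA = 0.0208 A.
Since J_d is uniform, the enclosed fraction is (r/R)² = 0.1391, giving I_d,enc = 2.89×10^-3 A.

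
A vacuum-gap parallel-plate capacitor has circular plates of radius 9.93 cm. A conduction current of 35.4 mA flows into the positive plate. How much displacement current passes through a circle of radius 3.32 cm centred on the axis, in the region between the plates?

3.96×10^-3 A

By continuity the displacement current in the gap matches the conduction current: I_d = 0.0354 A.
Since J_d is uniform, the enclosed fraction is (r/R)² = 0.1118, giving I_d,enc = 3.96×10^-3 A.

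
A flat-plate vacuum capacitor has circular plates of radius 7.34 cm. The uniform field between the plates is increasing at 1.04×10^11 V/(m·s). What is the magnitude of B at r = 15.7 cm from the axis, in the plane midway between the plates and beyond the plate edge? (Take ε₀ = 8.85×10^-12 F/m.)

Total displacement current: I_d = ε₀(πR²)(dE/dt) = (8.85×10^-12)(0.01693)(1.04×10^11) = 0.01558 A.
Outside the plates the loop encloses all of I_d, so B·2πr = μ₀ I_d and B = 1.98×10^-8 T.

1.98×10^-8 T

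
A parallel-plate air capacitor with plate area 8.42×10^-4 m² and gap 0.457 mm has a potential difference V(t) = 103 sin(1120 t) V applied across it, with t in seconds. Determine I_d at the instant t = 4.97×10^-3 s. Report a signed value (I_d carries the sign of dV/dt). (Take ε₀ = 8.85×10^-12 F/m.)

dE/dt = (V₀ω/d)·cos(ωt) with ωt = 5.5664 rad: (103)(1120)(0.7539)/(4.57×10^-4) = 1.903×10^8 V/(m·s).
I_d = ε₀ A dE/dt = (8.85×10^-12)(8.42×10^-4)(1.903×10^8) = 1.42×10^-6 A.

1.42×10^-6 A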